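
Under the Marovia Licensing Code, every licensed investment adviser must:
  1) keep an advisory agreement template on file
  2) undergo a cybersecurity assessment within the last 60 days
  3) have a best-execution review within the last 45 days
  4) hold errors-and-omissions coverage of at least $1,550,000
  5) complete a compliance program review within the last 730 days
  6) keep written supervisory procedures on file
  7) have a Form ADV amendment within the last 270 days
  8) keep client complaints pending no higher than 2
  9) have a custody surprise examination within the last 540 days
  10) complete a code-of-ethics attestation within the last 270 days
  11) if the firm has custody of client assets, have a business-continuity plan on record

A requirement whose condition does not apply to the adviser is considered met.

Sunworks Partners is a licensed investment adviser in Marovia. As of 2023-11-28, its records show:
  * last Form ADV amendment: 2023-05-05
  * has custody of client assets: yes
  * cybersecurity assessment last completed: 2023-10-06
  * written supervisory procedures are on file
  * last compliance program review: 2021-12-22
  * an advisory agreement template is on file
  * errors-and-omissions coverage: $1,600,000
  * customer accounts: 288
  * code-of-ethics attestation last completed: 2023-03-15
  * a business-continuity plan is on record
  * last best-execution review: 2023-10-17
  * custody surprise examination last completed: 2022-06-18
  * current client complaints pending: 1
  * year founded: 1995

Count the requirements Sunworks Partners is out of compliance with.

0

1. advisory agreement template present → met
2. cybersecurity assessment 53 days ago vs limit 60 → met
3. best-execution review 42 days ago vs limit 45 → met
4. errors-and-omissions coverage $1,600,000 ≥ $1,550,000 → met
5. compliance program review 706 days ago vs limit 730 → met
6. written supervisory procedures present → met
7. Form ADV amendment 207 days ago vs limit 270 → met
8. client complaints pending 1 ≤ 2 → met
9. custody surprise examination 528 days ago vs limit 540 → met
10. code-of-ethics attestation 258 days ago vs limit 270 → met
11. condition 'has custody of client assets' holds; business-continuity plan present → met
Not met: 0 of 11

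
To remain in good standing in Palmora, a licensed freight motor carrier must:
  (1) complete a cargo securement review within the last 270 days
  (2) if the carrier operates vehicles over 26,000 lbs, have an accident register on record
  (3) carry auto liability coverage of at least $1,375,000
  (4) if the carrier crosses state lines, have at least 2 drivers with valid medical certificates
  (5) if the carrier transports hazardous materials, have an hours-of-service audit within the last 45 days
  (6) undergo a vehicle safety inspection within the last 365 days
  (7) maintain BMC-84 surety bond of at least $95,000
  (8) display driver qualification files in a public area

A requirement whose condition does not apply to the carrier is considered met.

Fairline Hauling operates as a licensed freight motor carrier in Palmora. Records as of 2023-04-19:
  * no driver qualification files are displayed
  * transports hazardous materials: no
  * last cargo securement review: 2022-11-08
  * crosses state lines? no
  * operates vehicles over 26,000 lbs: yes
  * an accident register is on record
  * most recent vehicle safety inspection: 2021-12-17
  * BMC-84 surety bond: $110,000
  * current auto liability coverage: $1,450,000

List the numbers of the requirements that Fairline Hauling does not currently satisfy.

6, 8

1. cargo securement review 162 days ago vs limit 270 → met
2. condition 'operates vehicles over 26,000 lbs' holds; accident register present → met
3. auto liability coverage $1,450,000 ≥ $1,375,000 → met
4. condition 'crosses state lines' does not hold → requirement n/a → met
5. condition 'transports hazardous materials' does not hold → requirement n/a → met
6. vehicle safety inspection 488 days ago vs limit 365 → not met
7. BMC-84 surety bond $110,000 ≥ $95,000 → met
8. driver qualification files absent → not met
Not met: 6, 8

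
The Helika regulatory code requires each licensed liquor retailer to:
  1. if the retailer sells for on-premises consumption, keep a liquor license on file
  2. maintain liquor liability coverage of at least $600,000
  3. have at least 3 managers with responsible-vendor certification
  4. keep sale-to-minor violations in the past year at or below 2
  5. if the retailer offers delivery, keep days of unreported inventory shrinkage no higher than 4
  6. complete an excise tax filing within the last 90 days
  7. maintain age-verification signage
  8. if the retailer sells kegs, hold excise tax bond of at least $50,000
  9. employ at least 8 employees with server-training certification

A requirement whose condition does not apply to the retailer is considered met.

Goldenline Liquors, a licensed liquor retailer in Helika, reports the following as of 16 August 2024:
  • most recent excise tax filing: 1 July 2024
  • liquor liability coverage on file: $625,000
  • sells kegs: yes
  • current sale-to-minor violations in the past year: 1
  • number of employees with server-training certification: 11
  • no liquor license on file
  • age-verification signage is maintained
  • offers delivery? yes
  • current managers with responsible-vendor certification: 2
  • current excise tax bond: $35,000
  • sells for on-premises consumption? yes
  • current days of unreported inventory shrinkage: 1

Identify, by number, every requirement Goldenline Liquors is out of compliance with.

1, 3, 8

1. condition 'sells for on-premises consumption' holds; liquor license absent → not met
2. liquor liability coverage $625,000 ≥ $600,000 → met
3. managers with responsible-vendor certification 2 < 3 → not met
4. sale-to-minor violations in the past year 1 ≤ 2 → met
5. condition 'offers delivery' holds; days of unreported inventory shrinkage 1 ≤ 4 → met
6. excise tax filing 46 days ago vs limit 90 → met
7. age-verification signage present → met
8. condition 'sells kegs' holds; excise tax bond $35,000 < $50,000 → not met
9. employees with server-training certification 11 ≥ 8 → met
Not met: 1, 3, 8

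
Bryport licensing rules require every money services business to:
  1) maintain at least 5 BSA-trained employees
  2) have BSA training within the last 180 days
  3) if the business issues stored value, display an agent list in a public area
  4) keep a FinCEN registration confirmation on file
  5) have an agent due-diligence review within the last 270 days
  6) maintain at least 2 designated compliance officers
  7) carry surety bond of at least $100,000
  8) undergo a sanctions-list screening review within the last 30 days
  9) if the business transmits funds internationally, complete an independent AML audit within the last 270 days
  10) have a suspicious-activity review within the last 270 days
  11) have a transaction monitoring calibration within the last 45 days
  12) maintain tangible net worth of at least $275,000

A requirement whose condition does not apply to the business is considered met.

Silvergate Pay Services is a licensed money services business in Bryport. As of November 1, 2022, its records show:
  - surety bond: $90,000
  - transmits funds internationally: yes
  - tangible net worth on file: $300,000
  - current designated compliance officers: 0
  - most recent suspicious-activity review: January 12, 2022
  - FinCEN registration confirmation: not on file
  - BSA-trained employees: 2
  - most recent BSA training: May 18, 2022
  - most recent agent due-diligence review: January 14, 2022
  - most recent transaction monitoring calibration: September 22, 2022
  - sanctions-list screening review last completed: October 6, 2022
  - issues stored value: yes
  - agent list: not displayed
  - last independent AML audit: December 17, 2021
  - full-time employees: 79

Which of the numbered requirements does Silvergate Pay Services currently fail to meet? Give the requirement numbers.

1, 3, 4, 5, 6, 7, 9, 10

1. BSA-trained employees 2 < 5 → not met
2. BSA training 167 days ago vs limit 180 → met
3. condition 'issues stored value' holds; agent list absent → not met
4. FinCEN registration confirmation absent → not met
5. agent due-diligence review 291 days ago vs limit 270 → not met
6. designated compliance officers 0 < 2 → not met
7. surety bond $90,000 < $100,000 → not met
8. sanctions-list screening review 26 days ago vs limit 30 → met
9. condition 'transmits funds internationally' holds; independent AML audit 319 days ago vs limit 270 → not met
10. suspicious-activity review 293 days ago vs limit 270 → not met
11. transaction monitoring calibration 40 days ago vs limit 45 → met
12. tangible net worth $300,000 ≥ $275,000 → met
Not met: 1, 3, 4, 5, 6, 7, 9, 10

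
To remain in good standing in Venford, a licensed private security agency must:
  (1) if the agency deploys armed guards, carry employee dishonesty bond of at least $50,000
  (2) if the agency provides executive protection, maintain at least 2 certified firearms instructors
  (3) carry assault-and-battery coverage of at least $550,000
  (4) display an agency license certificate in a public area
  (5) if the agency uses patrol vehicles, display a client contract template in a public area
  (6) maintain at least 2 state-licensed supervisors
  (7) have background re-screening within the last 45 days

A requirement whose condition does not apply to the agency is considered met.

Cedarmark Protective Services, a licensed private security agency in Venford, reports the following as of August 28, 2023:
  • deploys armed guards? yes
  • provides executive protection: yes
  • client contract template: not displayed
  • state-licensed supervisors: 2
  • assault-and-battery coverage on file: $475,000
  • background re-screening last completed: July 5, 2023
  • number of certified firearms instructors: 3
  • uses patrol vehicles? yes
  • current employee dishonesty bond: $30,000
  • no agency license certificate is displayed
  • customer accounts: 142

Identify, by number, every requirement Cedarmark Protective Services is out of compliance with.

1. condition 'deploys armed guards' holds; employee dishonesty bond $30,000 < $50,000 → not met
2. condition 'provides executive protection' holds; certified firearms instructors 3 ≥ 2 → met
3. assault-and-battery coverage $475,000 < $550,000 → not met
4. agency license certificate absent → not met
5. condition 'uses patrol vehicles' holds; client contract template absent → not met
6. state-licensed supervisors 2 ≥ 2 → met
7. background re-screening 54 days ago vs limit 45 → not met
Not met: 1, 3, 4, 5, 7

1, 3, 4, 5, 7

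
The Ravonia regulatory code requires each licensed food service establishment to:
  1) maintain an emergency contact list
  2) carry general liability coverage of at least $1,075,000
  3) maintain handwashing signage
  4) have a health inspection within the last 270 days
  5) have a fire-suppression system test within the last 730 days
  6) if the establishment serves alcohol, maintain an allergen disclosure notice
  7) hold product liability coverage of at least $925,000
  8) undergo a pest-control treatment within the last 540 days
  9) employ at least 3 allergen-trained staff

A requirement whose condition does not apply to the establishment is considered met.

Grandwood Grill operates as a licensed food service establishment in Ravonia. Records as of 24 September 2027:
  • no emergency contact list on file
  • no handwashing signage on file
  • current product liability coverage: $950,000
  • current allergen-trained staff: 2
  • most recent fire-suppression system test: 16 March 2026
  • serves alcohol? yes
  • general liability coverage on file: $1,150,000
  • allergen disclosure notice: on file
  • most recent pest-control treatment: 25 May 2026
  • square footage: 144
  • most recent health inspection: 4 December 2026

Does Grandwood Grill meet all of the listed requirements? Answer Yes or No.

No

1. emergency contact list absent → not met
2. general liability coverage $1,150,000 ≥ $1,075,000 → met
3. handwashing signage absent → not met
4. health inspection 294 days ago vs limit 270 → not met
5. fire-suppression system test 557 days ago vs limit 730 → met
6. condition 'serves alcohol' holds; allergen disclosure notice present → met
7. product liability coverage $950,000 ≥ $925,000 → met
8. pest-control treatment 487 days ago vs limit 540 → met
9. allergen-trained staff 2 < 3 → not met
Not met: 1, 3, 4, 9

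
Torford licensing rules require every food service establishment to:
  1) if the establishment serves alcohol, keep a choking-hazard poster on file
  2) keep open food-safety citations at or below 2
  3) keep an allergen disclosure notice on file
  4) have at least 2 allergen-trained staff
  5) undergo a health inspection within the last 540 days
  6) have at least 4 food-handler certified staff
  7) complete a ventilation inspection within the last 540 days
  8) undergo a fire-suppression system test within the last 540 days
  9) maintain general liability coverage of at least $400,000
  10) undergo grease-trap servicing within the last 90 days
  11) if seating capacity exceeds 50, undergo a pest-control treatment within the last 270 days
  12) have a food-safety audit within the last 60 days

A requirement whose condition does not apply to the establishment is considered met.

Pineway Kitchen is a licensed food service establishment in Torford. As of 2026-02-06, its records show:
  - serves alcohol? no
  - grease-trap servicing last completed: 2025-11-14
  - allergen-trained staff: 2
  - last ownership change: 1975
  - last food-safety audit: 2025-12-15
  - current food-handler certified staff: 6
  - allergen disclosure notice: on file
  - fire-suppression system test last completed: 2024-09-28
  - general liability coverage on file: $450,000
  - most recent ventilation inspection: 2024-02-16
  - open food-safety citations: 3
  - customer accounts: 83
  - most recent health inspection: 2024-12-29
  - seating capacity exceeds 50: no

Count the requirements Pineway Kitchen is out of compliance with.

1. condition 'serves alcohol' does not hold → requirement n/a → met
2. open food-safety citations 3 > 2 → not met
3. allergen disclosure notice present → met
4. allergen-trained staff 2 ≥ 2 → met
5. health inspection 404 days ago vs limit 540 → met
6. food-handler certified staff 6 ≥ 4 → met
7. ventilation inspection 721 days ago vs limit 540 → not met
8. fire-suppression system test 496 days ago vs limit 540 → met
9. general liability coverage $450,000 ≥ $400,000 → met
10. grease-trap servicing 84 days ago vs limit 90 → met
11. condition 'seating capacity exceeds 50' does not hold → requirement n/a → met
12. food-safety audit 53 days ago vs limit 60 → met
Not met: 2 of 12

2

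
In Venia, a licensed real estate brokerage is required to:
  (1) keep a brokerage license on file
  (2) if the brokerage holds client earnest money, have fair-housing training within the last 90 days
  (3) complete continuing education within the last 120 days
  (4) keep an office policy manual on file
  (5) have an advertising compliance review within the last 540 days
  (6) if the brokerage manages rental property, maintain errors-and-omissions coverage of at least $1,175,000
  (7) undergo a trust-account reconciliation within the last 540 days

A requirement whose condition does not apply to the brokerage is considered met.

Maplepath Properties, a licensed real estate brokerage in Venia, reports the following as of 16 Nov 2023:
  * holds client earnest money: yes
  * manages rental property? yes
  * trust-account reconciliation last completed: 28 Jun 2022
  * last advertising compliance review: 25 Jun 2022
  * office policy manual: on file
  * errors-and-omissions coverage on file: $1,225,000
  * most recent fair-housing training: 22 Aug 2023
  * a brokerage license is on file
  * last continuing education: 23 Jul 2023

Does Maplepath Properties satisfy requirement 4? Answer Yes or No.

Yes

4. office policy manual present → met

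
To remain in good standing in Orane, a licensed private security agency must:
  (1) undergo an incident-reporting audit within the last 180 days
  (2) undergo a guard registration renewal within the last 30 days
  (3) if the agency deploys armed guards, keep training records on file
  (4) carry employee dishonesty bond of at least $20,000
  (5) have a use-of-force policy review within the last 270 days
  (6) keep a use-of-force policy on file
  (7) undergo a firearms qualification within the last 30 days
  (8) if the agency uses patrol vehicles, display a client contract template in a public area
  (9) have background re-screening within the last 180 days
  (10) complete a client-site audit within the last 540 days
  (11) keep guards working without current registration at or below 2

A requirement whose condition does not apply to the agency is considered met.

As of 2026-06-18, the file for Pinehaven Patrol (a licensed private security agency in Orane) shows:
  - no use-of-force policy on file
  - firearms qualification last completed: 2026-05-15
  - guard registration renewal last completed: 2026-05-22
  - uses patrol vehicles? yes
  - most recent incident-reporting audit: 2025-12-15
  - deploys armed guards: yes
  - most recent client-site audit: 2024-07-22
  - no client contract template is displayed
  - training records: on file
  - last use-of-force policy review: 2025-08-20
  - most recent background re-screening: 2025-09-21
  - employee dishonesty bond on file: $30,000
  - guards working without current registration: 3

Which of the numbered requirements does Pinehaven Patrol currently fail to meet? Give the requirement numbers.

1, 5, 6, 7, 8, 9, 10, 11

1. incident-reporting audit 185 days ago vs limit 180 → not met
2. guard registration renewal 27 days ago vs limit 30 → met
3. condition 'deploys armed guards' holds; training records present → met
4. employee dishonesty bond $30,000 ≥ $20,000 → met
5. use-of-force policy review 302 days ago vs limit 270 → not met
6. use-of-force policy absent → not met
7. firearms qualification 34 days ago vs limit 30 → not met
8. condition 'uses patrol vehicles' holds; client contract template absent → not met
9. background re-screening 270 days ago vs limit 180 → not met
10. client-site audit 696 days ago vs limit 540 → not met
11. guards working without current registration 3 > 2 → not met
Not met: 1, 5, 6, 7, 8, 9, 10, 11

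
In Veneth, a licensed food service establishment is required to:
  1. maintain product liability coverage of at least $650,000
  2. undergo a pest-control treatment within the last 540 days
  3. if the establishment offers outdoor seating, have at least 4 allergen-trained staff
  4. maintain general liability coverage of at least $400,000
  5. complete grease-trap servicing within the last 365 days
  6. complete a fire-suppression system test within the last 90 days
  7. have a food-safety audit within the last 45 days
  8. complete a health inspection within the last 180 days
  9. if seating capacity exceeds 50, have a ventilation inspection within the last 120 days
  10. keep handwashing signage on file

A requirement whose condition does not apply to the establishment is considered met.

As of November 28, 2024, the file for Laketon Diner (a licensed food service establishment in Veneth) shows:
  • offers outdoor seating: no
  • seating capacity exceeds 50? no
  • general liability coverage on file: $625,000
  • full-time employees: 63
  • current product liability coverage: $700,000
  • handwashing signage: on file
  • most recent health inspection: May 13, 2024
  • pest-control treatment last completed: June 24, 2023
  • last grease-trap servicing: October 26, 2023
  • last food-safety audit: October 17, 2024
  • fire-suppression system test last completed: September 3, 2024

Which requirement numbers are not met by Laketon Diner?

5, 8

1. product liability coverage $700,000 ≥ $650,000 → met
2. pest-control treatment 523 days ago vs limit 540 → met
3. condition 'offers outdoor seating' does not hold → requirement n/a → met
4. general liability coverage $625,000 ≥ $400,000 → met
5. grease-trap servicing 399 days ago vs limit 365 → not met
6. fire-suppression system test 86 days ago vs limit 90 → met
7. food-safety audit 42 days ago vs limit 45 → met
8. health inspection 199 days ago vs limit 180 → not met
9. condition 'seating capacity exceeds 50' does not hold → requirement n/a → met
10. handwashing signage present → met
Not met: 5, 8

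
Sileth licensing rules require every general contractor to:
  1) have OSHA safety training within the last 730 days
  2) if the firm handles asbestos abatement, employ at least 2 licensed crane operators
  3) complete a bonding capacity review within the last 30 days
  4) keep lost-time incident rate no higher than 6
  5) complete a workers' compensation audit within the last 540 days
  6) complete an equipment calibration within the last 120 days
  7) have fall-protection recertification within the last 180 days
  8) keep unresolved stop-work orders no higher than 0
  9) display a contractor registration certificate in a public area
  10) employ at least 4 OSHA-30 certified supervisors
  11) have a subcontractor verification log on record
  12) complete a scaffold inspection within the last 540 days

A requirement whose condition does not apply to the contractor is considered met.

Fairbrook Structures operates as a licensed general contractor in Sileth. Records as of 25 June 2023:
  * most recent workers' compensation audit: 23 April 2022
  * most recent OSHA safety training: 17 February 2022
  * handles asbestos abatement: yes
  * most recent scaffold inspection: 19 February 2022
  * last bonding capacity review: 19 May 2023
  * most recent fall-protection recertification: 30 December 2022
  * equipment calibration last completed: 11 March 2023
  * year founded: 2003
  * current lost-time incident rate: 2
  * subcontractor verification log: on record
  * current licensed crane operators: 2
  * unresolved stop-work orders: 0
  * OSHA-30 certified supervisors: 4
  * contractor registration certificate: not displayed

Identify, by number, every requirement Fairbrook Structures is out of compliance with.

3, 9

1. OSHA safety training 493 days ago vs limit 730 → met
2. condition 'handles asbestos abatement' holds; licensed crane operators 2 ≥ 2 → met
3. bonding capacity review 37 days ago vs limit 30 → not met
4. lost-time incident rate 2 ≤ 6 → met
5. workers' compensation audit 428 days ago vs limit 540 → met
6. equipment calibration 106 days ago vs limit 120 → met
7. fall-protection recertification 177 days ago vs limit 180 → met
8. unresolved stop-work orders 0 ≤ 0 → met
9. contractor registration certificate absent → not met
10. OSHA-30 certified supervisors 4 ≥ 4 → met
11. subcontractor verification log present → met
12. scaffold inspection 491 days ago vs limit 540 → met
Not met: 3, 9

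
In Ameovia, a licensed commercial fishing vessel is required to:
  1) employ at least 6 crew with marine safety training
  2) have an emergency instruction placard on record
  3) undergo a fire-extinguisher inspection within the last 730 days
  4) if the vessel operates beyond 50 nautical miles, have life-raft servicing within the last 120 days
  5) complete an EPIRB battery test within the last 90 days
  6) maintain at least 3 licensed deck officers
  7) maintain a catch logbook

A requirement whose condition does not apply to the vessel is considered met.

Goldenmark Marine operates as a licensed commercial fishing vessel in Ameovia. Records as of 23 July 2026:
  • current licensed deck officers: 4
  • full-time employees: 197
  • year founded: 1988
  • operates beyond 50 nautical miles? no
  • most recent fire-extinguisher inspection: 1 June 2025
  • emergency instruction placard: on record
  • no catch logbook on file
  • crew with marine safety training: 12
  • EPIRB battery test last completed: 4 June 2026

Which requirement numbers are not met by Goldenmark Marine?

1. crew with marine safety training 12 ≥ 6 → met
2. emergency instruction placard present → met
3. fire-extinguisher inspection 417 days ago vs limit 730 → met
4. condition 'operates beyond 50 nautical miles' does not hold → requirement n/a → met
5. EPIRB battery test 49 days ago vs limit 90 → met
6. licensed deck officers 4 ≥ 3 → met
7. catch logbook absent → not met
Not met: 7

7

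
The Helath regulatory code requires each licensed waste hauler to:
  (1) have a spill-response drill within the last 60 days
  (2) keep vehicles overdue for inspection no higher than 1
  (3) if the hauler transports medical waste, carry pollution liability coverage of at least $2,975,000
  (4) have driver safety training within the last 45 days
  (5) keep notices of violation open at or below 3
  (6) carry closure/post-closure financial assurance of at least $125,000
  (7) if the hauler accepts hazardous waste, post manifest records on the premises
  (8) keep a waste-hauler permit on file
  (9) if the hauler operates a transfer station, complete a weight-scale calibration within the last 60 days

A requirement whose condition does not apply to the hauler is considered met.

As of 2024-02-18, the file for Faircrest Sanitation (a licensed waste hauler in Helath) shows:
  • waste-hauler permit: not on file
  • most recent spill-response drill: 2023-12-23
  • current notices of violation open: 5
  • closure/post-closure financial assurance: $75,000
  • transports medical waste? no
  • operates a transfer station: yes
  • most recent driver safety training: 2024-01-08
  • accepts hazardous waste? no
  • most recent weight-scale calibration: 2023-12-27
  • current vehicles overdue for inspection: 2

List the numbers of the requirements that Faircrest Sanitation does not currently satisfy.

1. spill-response drill 57 days ago vs limit 60 → met
2. vehicles overdue for inspection 2 > 1 → not met
3. condition 'transports medical waste' does not hold → requirement n/a → met
4. driver safety training 41 days ago vs limit 45 → met
5. notices of violation open 5 > 3 → not met
6. closure/post-closure financial assurance $75,000 < $125,000 → not met
7. condition 'accepts hazardous waste' does not hold → requirement n/a → met
8. waste-hauler permit absent → not met
9. condition 'operates a transfer station' holds; weight-scale calibration 53 days ago vs limit 60 → met
Not met: 2, 5, 6, 8

2, 5, 6, 8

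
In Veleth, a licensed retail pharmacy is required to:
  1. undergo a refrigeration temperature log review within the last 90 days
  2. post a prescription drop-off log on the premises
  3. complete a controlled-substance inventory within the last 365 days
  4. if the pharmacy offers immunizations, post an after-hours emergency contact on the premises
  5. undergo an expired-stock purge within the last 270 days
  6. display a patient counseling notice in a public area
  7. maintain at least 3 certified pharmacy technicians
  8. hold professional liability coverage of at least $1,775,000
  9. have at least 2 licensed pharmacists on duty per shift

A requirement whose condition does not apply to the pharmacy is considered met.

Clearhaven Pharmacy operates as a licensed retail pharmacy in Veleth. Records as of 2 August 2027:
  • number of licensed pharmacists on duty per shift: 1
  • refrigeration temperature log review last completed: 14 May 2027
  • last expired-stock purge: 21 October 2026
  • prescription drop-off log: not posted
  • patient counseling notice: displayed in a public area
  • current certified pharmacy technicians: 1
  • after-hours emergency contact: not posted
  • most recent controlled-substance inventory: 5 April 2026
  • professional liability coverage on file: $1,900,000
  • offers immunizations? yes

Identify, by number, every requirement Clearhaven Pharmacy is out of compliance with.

2, 3, 4, 5, 7, 9

1. refrigeration temperature log review 80 days ago vs limit 90 → met
2. prescription drop-off log absent → not met
3. controlled-substance inventory 484 days ago vs limit 365 → not met
4. condition 'offers immunizations' holds; after-hours emergency contact absent → not met
5. expired-stock purge 285 days ago vs limit 270 → not met
6. patient counseling notice present → met
7. certified pharmacy technicians 1 < 3 → not met
8. professional liability coverage $1,900,000 ≥ $1,775,000 → met
9. licensed pharmacists on duty per shift 1 < 2 → not met
Not met: 2, 3, 4, 5, 7, 9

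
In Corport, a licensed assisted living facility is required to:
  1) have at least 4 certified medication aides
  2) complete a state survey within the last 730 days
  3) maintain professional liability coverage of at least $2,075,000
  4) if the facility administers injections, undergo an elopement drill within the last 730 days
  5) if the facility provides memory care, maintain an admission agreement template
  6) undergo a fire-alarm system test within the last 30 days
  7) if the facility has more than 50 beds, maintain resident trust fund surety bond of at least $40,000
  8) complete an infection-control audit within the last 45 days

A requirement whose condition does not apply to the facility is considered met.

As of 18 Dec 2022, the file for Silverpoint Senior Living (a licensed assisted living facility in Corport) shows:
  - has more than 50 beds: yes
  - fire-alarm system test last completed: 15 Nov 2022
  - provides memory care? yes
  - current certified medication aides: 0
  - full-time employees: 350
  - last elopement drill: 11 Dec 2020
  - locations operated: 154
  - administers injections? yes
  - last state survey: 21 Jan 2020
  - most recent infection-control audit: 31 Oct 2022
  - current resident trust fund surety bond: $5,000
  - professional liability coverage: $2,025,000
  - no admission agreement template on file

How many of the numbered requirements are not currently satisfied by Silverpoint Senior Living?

8

1. certified medication aides 0 < 4 → not met
2. state survey 1062 days ago vs limit 730 → not met
3. professional liability coverage $2,025,000 < $2,075,000 → not met
4. condition 'administers injections' holds; elopement drill 737 days ago vs limit 730 → not met
5. condition 'provides memory care' holds; admission agreement template absent → not met
6. fire-alarm system test 33 days ago vs limit 30 → not met
7. condition 'has more than 50 beds' holds; resident trust fund surety bond $5,000 < $40,000 → not met
8. infection-control audit 48 days ago vs limit 45 → not met
Not met: 8 of 8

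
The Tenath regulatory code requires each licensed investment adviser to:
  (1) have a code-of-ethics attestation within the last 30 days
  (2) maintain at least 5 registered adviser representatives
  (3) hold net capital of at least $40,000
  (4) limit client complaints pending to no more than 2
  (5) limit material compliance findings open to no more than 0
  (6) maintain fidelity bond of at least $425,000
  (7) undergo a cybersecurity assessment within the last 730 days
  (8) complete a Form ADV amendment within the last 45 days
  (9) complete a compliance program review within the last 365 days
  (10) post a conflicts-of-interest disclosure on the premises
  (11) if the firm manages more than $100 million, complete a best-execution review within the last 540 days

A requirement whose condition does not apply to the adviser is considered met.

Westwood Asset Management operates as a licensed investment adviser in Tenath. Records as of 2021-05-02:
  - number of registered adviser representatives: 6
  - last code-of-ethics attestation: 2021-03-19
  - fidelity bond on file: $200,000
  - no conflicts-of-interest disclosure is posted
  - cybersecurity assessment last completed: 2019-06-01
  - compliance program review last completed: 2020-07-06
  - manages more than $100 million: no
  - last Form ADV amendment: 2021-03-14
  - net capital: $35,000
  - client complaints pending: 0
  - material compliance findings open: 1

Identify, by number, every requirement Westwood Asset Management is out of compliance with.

1, 3, 5, 6, 8, 10

1. code-of-ethics attestation 44 days ago vs limit 30 → not met
2. registered adviser representatives 6 ≥ 5 → met
3. net capital $35,000 < $40,000 → not met
4. client complaints pending 0 ≤ 2 → met
5. material compliance findings open 1 > 0 → not met
6. fidelity bond $200,000 < $425,000 → not met
7. cybersecurity assessment 701 days ago vs limit 730 → met
8. Form ADV amendment 49 days ago vs limit 45 → not met
9. compliance program review 300 days ago vs limit 365 → met
10. conflicts-of-interest disclosure absent → not met
11. condition 'manages more than $100 million' does not hold → requirement n/a → met
Not met: 1, 3, 5, 6, 8, 10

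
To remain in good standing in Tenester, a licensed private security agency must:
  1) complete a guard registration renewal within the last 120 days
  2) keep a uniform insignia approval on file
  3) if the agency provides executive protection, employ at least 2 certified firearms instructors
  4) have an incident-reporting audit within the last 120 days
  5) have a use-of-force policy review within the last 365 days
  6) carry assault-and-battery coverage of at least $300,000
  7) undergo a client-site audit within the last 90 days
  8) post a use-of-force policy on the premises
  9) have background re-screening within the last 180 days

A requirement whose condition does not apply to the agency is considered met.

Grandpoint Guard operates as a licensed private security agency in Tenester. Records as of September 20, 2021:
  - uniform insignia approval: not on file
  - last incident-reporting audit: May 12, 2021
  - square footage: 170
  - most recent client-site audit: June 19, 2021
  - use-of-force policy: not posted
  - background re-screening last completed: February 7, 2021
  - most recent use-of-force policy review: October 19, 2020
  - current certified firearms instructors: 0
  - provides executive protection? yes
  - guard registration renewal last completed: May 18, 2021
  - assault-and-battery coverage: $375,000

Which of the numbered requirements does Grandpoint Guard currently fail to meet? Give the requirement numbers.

1, 2, 3, 4, 7, 8, 9

1. guard registration renewal 125 days ago vs limit 120 → not met
2. uniform insignia approval absent → not met
3. condition 'provides executive protection' holds; certified firearms instructors 0 < 2 → not met
4. incident-reporting audit 131 days ago vs limit 120 → not met
5. use-of-force policy review 336 days ago vs limit 365 → met
6. assault-and-battery coverage $375,000 ≥ $300,000 → met
7. client-site audit 93 days ago vs limit 90 → not met
8. use-of-force policy absent → not met
9. background re-screening 225 days ago vs limit 180 → not met
Not met: 1, 2, 3, 4, 7, 8, 9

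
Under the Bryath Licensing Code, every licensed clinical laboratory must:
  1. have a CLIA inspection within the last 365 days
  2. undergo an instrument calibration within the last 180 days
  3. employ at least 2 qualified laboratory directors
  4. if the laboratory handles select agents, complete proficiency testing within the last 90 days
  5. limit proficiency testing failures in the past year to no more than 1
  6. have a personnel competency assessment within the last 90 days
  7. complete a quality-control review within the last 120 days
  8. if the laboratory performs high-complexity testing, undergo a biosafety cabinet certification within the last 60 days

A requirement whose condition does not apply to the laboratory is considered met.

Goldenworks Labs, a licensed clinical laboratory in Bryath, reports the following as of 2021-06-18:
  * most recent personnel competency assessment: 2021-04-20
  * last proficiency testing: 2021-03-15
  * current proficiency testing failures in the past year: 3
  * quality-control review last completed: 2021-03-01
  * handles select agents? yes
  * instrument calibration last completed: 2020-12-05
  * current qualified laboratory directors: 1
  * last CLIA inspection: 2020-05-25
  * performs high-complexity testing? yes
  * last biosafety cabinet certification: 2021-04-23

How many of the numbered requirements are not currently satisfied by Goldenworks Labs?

1. CLIA inspection 389 days ago vs limit 365 → not met
2. instrument calibration 195 days ago vs limit 180 → not met
3. qualified laboratory directors 1 < 2 → not met
4. condition 'handles select agents' holds; proficiency testing 95 days ago vs limit 90 → not met
5. proficiency testing failures in the past year 3 > 1 → not met
6. personnel competency assessment 59 days ago vs limit 90 → met
7. quality-control review 109 days ago vs limit 120 → met
8. condition 'performs high-complexity testing' holds; biosafety cabinet certification 56 days ago vs limit 60 → met
Not met: 5 of 8

5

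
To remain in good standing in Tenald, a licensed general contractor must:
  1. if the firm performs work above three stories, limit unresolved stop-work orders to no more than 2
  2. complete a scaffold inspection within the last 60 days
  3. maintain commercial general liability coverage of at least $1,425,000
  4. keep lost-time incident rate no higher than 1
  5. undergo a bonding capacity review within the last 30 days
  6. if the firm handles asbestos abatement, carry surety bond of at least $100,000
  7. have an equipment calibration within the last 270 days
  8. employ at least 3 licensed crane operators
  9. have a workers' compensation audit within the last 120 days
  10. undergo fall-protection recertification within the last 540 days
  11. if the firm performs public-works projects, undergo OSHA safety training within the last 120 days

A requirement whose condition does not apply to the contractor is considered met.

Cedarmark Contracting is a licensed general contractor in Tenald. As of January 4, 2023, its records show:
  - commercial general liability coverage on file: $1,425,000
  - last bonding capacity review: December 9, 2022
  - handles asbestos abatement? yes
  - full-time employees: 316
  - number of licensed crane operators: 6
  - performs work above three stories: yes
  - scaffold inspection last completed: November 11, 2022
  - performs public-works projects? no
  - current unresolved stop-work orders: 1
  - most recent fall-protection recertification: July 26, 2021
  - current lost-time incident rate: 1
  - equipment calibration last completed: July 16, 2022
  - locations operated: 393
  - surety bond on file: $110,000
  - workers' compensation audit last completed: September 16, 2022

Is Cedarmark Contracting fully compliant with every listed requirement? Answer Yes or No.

Yes

1. condition 'performs work above three stories' holds; unresolved stop-work orders 1 ≤ 2 → met
2. scaffold inspection 54 days ago vs limit 60 → met
3. commercial general liability coverage $1,425,000 ≥ $1,425,000 → met
4. lost-time incident rate 1 ≤ 1 → met
5. bonding capacity review 26 days ago vs limit 30 → met
6. condition 'handles asbestos abatement' holds; surety bond $110,000 ≥ $100,000 → met
7. equipment calibration 172 days ago vs limit 270 → met
8. licensed crane operators 6 ≥ 3 → met
9. workers' compensation audit 110 days ago vs limit 120 → met
10. fall-protection recertification 527 days ago vs limit 540 → met
11. condition 'performs public-works projects' does not hold → requirement n/a → met
All met.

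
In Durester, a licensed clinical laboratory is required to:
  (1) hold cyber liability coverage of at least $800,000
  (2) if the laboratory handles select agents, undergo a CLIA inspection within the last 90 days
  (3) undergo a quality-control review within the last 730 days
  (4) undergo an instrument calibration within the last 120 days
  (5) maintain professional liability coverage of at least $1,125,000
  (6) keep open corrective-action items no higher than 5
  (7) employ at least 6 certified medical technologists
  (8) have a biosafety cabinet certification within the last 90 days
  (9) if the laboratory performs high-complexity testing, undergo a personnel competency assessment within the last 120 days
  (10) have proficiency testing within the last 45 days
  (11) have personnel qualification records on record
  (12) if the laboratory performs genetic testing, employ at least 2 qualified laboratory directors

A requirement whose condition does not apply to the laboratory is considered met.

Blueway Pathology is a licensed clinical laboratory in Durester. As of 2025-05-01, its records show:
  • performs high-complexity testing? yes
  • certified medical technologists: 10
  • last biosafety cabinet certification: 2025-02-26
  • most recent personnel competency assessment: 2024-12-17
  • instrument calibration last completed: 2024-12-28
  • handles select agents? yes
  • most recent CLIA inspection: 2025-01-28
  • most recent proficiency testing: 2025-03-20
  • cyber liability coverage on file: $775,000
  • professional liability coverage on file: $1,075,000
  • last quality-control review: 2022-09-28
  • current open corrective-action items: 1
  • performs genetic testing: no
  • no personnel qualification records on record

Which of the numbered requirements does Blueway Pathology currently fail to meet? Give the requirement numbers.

1. cyber liability coverage $775,000 < $800,000 → not met
2. condition 'handles select agents' holds; CLIA inspection 93 days ago vs limit 90 → not met
3. quality-control review 946 days ago vs limit 730 → not met
4. instrument calibration 124 days ago vs limit 120 → not met
5. professional liability coverage $1,075,000 < $1,125,000 → not met
6. open corrective-action items 1 ≤ 5 → met
7. certified medical technologists 10 ≥ 6 → met
8. biosafety cabinet certification 64 days ago vs limit 90 → met
9. condition 'performs high-complexity testing' holds; personnel competency assessment 135 days ago vs limit 120 → not met
10. proficiency testing 42 days ago vs limit 45 → met
11. personnel qualification records absent → not met
12. condition 'performs genetic testing' does not hold → requirement n/a → met
Not met: 1, 2, 3, 4, 5, 9, 11

1, 2, 3, 4, 5, 9, 11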